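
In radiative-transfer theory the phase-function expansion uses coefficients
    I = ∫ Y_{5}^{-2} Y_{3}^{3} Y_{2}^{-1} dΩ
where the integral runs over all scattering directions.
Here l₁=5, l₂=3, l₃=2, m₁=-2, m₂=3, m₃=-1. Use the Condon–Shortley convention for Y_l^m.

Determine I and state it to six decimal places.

0.063396

m-sum 0 ✓  L=10 even ✓  2≤2≤8 ✓
Π(2lᵢ+1) = 11×7×5 = 385
triangle coeff Δ(5,3,2) = 1/2310
Σ_t [3,3]: t=3:−1/144 = -1/144
(3j)²=10/231 [(5 3 2; 0 0 0)], sign=-1
Σ_t [6,6]: t=6:+1/4320 = 1/4320
(3j)²=1/330 [(5 3 2; -2 3 -1)], sign=-1
⇒ 4πI² = 5/99
I = (+1)√(5/99/(4π)) = 0.06339609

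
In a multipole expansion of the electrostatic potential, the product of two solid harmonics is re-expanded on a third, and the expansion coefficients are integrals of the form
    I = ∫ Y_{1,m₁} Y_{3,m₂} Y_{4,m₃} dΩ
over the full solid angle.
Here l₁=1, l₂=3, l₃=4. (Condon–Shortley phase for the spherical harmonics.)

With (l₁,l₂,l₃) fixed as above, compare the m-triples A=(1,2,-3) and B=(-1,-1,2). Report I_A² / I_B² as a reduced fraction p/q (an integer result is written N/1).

7/5

l's match ⇒ only the (l;m) 3-j factors differ between A and B.
A: triangle coeff Δ(1,3,4) = 1/252; Σ_t [0,0]: t=0:+1/240 = 1/240; (3j)²=1/12 [(1 3 4; 1 2 -3)], sign=-1
B: triangle coeff Δ(1,3,4) = 1/252; Σ_t [0,0]: t=0:+1/96 = 1/96; (3j)²=5/84 [(1 3 4; -1 -1 2)], sign=+1
I_A²/I_B² = (1/12)/(5/84) = 7/5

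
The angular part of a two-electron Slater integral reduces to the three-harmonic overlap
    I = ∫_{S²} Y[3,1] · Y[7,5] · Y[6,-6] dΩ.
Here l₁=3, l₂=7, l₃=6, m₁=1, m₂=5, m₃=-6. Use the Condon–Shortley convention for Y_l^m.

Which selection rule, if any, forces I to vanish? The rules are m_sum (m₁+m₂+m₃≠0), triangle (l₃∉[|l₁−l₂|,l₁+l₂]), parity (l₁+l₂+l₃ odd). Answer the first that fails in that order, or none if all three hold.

none

azimuthal sum: 1 + 5 − 6 = 0  ✓
4 ≤ 6 ≤ 10 (triangle on l)  ✓
L = 3 + 7 + 6 = 16 (even)  ✓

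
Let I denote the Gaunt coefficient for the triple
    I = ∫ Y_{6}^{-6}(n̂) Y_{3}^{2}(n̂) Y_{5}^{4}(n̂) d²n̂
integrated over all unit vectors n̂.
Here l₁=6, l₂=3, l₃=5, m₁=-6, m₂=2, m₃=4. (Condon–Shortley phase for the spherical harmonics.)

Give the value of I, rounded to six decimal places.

0.207001

Rules hold: Σm=0, L=14 even, 3≤5≤9.
N = 13·7·11 = 1001
Δ = 4!·8!·2!/15! = 1/675675
Racah Σ t=1..3: t=1:−1/8640 t=2:+1/2304 t=3:−1/8640 = 7/34560
⇒ 3j(6 3 5; 0 0 0)² = 7/429, sgn -1
Racah Σ t=4..4: t=4:+1/967680 = 1/967680
⇒ 3j(6 3 5; -6 2 4)² = 3/91, sgn -1
4πI² = N·(3j₀)²·(3jₘ)² = 7/13
I = +1·√(0.538462/4π) = 0.20700098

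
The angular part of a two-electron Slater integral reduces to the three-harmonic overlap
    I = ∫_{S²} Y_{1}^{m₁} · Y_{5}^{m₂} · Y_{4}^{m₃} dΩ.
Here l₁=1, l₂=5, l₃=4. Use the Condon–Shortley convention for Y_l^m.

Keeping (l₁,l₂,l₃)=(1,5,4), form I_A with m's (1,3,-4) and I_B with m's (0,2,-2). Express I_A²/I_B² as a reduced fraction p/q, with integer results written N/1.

Shared (l₁,l₂,l₃)=(1,5,4): N and (l;000)² cancel in I_A²/I_B².
A: Δ = 2!·0!·8!/11! = 1/495; Racah Σ t=0..0: t=0:+1/80640 = 1/80640; ⇒ 3j(1 5 4; 1 3 -4)² = 1/495, sgn +1
B: Δ = 2!·0!·8!/11! = 1/495; Racah Σ t=1..1: t=1:−1/1440 = -1/1440; ⇒ 3j(1 5 4; 0 2 -2)² = 7/165, sgn -1
I_A²/I_B² = (1/495)/(7/165) = 1/21

1/21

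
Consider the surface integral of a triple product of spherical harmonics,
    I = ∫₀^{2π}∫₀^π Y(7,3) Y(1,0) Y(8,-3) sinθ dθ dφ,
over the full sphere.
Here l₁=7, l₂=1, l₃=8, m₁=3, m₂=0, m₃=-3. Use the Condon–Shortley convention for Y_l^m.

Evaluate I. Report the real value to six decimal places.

Rules hold: Σm=0, L=16 even, 6≤8≤8.
N = 15·3·17 = 765
Δ = 0!·14!·2!/17! = 1/2040
Racah Σ t=0..0: t=0:+1/25401600 = 1/25401600
⇒ 3j(7 1 8; 0 0 0)² = 8/255, sgn +1
Racah Σ t=0..0: t=0:+1/87091200 = 1/87091200
⇒ 3j(7 1 8; 3 0 -3)² = 11/408, sgn -1
4πI² = N·(3j₀)²·(3jₘ)² = 11/17
I = -1·√(0.647059/4π) = -0.22691696

-0.226917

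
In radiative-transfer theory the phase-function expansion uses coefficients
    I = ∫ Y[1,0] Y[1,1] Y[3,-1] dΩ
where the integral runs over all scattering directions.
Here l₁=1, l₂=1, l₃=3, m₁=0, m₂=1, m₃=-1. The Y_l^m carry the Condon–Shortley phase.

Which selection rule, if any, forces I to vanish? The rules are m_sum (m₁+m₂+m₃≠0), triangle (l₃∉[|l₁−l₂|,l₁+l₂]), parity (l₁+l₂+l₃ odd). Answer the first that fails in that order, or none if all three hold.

Σmᵢ = 0  ✓
l₃∈[|l₁−l₂|,l₁+l₂]=[0,2], have l₃=3  ✗
Σlᵢ = 5 ⇒ odd

triangle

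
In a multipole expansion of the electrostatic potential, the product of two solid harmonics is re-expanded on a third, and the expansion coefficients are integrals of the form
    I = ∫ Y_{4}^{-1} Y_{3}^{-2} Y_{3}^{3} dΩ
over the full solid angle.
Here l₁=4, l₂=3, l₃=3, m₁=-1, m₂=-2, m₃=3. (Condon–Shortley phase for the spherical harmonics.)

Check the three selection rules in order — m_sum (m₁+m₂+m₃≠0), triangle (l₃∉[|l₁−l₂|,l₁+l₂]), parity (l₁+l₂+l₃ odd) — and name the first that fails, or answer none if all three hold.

none

m₁+m₂+m₃ = -1 − 2 + 3 = 0  ✓
triangle: |4−3|=1 ≤ l₃=3 ≤ 4+3=7  ✓
parity: l₁+l₂+l₃ = 10 is even  ✓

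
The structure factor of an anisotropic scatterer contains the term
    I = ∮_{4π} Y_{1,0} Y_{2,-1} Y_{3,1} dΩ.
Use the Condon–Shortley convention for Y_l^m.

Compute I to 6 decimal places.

-0.233597

Rules hold: Σm=0, L=6 even, 1≤3≤3.
N = 3·5·7 = 105
Δ = 0!·2!·4!/7! = 1/105
Racah Σ t=0..0: t=0:+1/4 = 1/4
⇒ 3j(1 2 3; 0 0 0)² = 3/35, sgn -1
Racah Σ t=0..0: t=0:+1/6 = 1/6
⇒ 3j(1 2 3; 0 -1 1)² = 8/105, sgn +1
4πI² = N·(3j₀)²·(3jₘ)² = 24/35
I = -1·√(0.685714/4π) = -0.23359668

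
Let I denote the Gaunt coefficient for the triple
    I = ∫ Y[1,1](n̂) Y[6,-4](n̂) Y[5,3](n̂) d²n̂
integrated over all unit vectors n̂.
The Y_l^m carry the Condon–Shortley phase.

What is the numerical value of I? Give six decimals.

Checks pass: Σm=0; 12 even; l₃=5∈[5,7].
(2·1+1)(2·6+1)(2·5+1) = 429
Δ: 2! 0! 10! / 13! → 1/858
sum: t=1:−1/14400 = -1/14400
3j²(1 6 5; 0 0 0) = Δ·Π!·Σ² = 6/143  (sign +1)
sum: t=0:+1/161280 = 1/161280
3j²(1 6 5; 1 -4 3) = Δ·Π!·Σ² = 15/286  (sign +1)
combine: 4πI² = 429·6/143·15/286 = 135/143
take √, sign +1: I = 0.27409047

0.274090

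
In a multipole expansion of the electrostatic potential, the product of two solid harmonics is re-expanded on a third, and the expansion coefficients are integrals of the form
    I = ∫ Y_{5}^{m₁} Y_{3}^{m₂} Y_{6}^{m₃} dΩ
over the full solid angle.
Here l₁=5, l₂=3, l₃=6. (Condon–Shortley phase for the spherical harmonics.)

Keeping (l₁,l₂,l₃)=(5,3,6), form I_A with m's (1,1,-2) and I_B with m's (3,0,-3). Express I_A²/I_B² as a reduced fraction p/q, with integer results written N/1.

Same 5,3,6: normalisation and zero-m 3j drop out of the ratio.
A: Δ: 2! 8! 4! / 15! → 1/675675; sum: t=0:+1/27648 t=1:−1/4320 t=2:+1/11520 = -1/9216; 3j²(5 3 6; 1 1 -2) = Δ·Π!·Σ² = 2/143  (sign -1)
B: Δ: 2! 8! 4! / 15! → 1/675675; sum: t=0:+1/17280 t=1:−1/20160 t=2:+1/483840 = 1/96768; 3j²(5 3 6; 3 0 -3) = Δ·Π!·Σ² = 1/1001  (sign -1)
I_A²/I_B² = (2/143)/(1/1001) = 14/1

14/1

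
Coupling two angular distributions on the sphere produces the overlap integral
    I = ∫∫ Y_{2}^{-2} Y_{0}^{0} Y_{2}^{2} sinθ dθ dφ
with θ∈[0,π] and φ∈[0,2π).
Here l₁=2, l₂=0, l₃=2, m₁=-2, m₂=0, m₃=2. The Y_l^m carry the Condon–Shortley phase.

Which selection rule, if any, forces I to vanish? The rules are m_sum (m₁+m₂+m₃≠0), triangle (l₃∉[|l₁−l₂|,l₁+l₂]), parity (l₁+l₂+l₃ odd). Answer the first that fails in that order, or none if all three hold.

azimuthal sum: -2 + 0 + 2 = 0  ✓
2 ≤ 2 ≤ 2 (triangle on l)  ✓
L = 2 + 0 + 2 = 4 (even)  ✓

none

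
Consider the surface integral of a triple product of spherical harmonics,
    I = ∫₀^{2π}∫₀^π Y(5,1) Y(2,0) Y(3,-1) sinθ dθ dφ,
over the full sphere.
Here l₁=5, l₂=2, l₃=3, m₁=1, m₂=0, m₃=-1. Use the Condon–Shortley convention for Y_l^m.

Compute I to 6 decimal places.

m-sum 0 ✓  L=10 even ✓  3≤3≤7 ✓
Π(2lᵢ+1) = 11×5×7 = 385
triangle coeff Δ(5,2,3) = 1/2310
Σ_t [2,2]: t=2:+1/144 = 1/144
(3j)²=10/231 [(5 2 3; 0 0 0)], sign=-1
Σ_t [2,2]: t=2:+1/192 = 1/192
(3j)²=3/77 [(5 2 3; 1 0 -1)], sign=+1
⇒ 4πI² = 50/77
I = (-1)√(50/77/(4π)) = -0.22731846

-0.227318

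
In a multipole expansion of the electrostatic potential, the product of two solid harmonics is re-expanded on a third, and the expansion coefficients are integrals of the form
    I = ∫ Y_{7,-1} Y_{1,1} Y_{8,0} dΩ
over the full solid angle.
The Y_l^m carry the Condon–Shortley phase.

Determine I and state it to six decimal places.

0.161907

Checks pass: Σm=0; 16 even; l₃=8∈[6,8].
(2·7+1)(2·1+1)(2·8+1) = 765
Δ: 0! 14! 2! / 17! → 1/2040
sum: t=0:+1/25401600 = 1/25401600
3j²(7 1 8; 0 0 0) = Δ·Π!·Σ² = 8/255  (sign +1)
sum: t=0:+1/58060800 = 1/58060800
3j²(7 1 8; -1 1 0) = Δ·Π!·Σ² = 7/510  (sign +1)
combine: 4πI² = 765·8/255·7/510 = 28/85
take √, sign +1: I = 0.16190663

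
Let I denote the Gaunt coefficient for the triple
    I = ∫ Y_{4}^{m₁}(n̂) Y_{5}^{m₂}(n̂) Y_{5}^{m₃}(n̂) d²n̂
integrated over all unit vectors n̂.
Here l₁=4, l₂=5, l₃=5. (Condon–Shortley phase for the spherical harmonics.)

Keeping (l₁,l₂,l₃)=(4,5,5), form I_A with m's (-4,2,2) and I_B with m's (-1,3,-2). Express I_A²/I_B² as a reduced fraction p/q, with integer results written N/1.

Shared (l₁,l₂,l₃)=(4,5,5): N and (l;000)² cancel in I_A²/I_B².
A: Δ = 4!·4!·6!/15! = 1/3153150; Racah Σ t=4..4: t=4:+1/20736 = 1/20736; ⇒ 3j(4 5 5; -4 2 2)² = 35/1287, sgn -1
B: Δ = 4!·4!·6!/15! = 1/3153150; Racah Σ t=2..4: t=2:+1/17280 t=3:−1/2880 t=4:+1/6912 = -1/6912; ⇒ 3j(4 5 5; -1 3 -2)² = 5/429, sgn +1
I_A²/I_B² = (35/1287)/(5/429) = 7/3

7/3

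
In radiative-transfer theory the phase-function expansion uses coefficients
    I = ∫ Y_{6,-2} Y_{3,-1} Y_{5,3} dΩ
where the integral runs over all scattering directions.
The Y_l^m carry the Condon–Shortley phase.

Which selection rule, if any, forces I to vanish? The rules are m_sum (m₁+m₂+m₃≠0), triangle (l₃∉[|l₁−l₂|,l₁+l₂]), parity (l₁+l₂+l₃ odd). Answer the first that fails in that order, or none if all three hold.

none

Σmᵢ = 0  ✓
l₃∈[|l₁−l₂|,l₁+l₂]=[3,9], have l₃=5  ✓
Σlᵢ = 14 ⇒ even  ✓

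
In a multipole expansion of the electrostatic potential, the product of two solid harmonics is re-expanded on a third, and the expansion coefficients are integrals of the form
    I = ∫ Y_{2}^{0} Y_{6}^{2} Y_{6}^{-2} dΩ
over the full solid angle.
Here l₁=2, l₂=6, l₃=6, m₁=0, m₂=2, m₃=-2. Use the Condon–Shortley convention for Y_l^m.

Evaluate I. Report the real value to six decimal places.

m-sum 0 ✓  L=14 even ✓  4≤6≤8 ✓
Π(2lᵢ+1) = 5×13×13 = 845
triangle coeff Δ(2,6,6) = 1/90090
Σ_t [0,2]: t=0:+1/69120 t=1:−1/14400 t=2:+1/69120 = -7/172800
(3j)²=14/715 [(2 6 6; 0 0 0)], sign=-1
Σ_t [0,2]: t=0:+1/322560 t=1:−1/30240 t=2:+1/69120 = -1/64512
(3j)²=10/1001 [(2 6 6; 0 2 -2)], sign=-1
⇒ 4πI² = 20/121
I = (+1)√(20/121/(4π)) = 0.11468784

0.114688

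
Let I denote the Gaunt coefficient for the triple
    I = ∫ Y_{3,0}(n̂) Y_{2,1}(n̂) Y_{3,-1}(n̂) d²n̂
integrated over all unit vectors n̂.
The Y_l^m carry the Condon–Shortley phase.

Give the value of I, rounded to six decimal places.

Checks pass: Σm=0; 8 even; l₃=3∈[1,5].
(2·3+1)(2·2+1)(2·3+1) = 245
Δ: 2! 4! 2! / 9! → 1/3780
sum: t=0:+1/24 t=1:−1/4 t=2:+1/24 = -1/6
3j²(3 2 3; 0 0 0) = Δ·Π!·Σ² = 4/105  (sign +1)
sum: t=1:−1/8 t=2:+1/12 = -1/24
3j²(3 2 3; 0 1 -1) = Δ·Π!·Σ² = 1/210  (sign -1)
combine: 4πI² = 245·4/105·1/210 = 2/45
take √, sign -1: I = -0.05947080

-0.059471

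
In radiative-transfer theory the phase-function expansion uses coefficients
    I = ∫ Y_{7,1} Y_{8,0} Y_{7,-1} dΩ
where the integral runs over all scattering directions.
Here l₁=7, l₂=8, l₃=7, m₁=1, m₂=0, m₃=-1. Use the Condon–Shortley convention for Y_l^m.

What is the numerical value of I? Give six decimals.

m-sum 0 ✓  L=22 even ✓  1≤7≤15 ✓
Π(2lᵢ+1) = 15×17×15 = 3825
triangle coeff Δ(7,8,7) = 1/22086194130
Σ_t [1,7]: t=1:−1/18289152000 t=2:+1/248832000 t=3:−1/24883200 t=4:+1/11943936 t=5:−1/24883200 t=6:+1/248832000 t=7:−1/18289152000 = 11/975421440
(3j)²=1750/289731 [(7 8 7; 0 0 0)], sign=-1
Σ_t [0,6]: t=0:+1/1170505728000 t=1:−1/3048192000 t=2:+1/99532800 t=3:−1/18662400 t=4:+1/15925248 t=5:−1/62208000 t=6:+1/1492992000 = 11/3121348608
(3j)²=3125/4056234 [(7 8 7; 1 0 -1)], sign=+1
⇒ 4πI² = 9765625/548653937
I = (-1)√(9765625/548653937/(4π)) = -0.03763534

-0.037635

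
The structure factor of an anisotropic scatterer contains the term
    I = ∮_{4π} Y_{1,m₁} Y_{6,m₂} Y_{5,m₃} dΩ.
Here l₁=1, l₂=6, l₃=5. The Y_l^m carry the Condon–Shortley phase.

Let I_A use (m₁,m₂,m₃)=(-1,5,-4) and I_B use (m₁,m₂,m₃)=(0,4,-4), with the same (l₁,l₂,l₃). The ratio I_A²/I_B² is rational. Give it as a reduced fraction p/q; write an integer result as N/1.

Shared (l₁,l₂,l₃)=(1,6,5): N and (l;000)² cancel in I_A²/I_B².
A: Δ = 2!·0!·10!/13! = 1/858; Racah Σ t=2..2: t=2:+1/725760 = 1/725760; ⇒ 3j(1 6 5; -1 5 -4)² = 5/78, sgn -1
B: Δ = 2!·0!·10!/13! = 1/858; Racah Σ t=1..1: t=1:−1/362880 = -1/362880; ⇒ 3j(1 6 5; 0 4 -4)² = 10/429, sgn +1
I_A²/I_B² = (5/78)/(10/429) = 11/4

11/4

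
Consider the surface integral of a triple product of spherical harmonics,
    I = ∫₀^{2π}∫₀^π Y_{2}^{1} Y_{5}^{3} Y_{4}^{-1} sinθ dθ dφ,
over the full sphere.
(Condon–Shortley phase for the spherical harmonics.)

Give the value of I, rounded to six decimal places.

0.000000

1 + 3 − 1 = 3 ≠ 0: azimuthal integral kills it; I = 0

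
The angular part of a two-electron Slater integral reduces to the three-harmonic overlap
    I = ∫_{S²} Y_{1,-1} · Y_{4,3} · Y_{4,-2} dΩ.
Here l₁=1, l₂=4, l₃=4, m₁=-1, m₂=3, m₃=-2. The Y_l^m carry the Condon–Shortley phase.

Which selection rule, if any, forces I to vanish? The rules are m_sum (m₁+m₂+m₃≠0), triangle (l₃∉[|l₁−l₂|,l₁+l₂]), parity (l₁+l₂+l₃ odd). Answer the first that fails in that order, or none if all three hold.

parity

Σmᵢ = 0  ✓
l₃∈[|l₁−l₂|,l₁+l₂]=[3,5], have l₃=4  ✓
Σlᵢ = 9 ⇒ odd  ✗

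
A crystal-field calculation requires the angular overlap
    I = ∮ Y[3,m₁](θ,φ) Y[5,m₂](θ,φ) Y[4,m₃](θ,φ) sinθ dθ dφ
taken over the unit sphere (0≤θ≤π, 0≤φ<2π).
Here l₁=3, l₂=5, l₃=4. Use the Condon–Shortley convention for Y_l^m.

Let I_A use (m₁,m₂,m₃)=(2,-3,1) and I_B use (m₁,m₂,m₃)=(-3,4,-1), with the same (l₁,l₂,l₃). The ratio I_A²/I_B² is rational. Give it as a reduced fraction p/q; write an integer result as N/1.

1/27

Same 3,5,4: normalisation and zero-m 3j drop out of the ratio.
A: Δ: 4! 2! 6! / 13! → 1/180180; sum: t=0:+1/1152 t=1:−1/1440 = 1/5760; 3j²(3 5 4; 2 -3 1) = Δ·Π!·Σ² = 1/858  (sign -1)
B: Δ: 4! 2! 6! / 13! → 1/180180; sum: t=4:+1/5760 = 1/5760; 3j²(3 5 4; -3 4 -1) = Δ·Π!·Σ² = 9/286  (sign -1)
I_A²/I_B² = (1/858)/(9/286) = 1/27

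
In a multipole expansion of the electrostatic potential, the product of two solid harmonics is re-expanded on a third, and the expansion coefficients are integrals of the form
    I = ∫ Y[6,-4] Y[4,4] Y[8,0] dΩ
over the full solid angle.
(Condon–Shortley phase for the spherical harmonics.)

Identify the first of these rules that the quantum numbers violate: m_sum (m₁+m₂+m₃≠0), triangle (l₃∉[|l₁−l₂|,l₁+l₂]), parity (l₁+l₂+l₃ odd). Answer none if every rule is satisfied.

none

azimuthal sum: -4 + 4 + 0 = 0  ✓
2 ≤ 8 ≤ 10 (triangle on l)  ✓
L = 6 + 4 + 8 = 18 (even)  ✓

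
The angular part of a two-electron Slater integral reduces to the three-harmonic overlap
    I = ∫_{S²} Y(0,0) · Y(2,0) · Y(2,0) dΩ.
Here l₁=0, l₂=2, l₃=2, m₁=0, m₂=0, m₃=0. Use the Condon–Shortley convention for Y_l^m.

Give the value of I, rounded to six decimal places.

0.282095

Checks pass: Σm=0; 4 even; l₃=2∈[2,2].
(2·0+1)(2·2+1)(2·2+1) = 25
Δ: 0! 0! 4! / 5! → 1/5
sum: t=0:+1/4 = 1/4
3j²(0 2 2; 0 0 0) = Δ·Π!·Σ² = 1/5  (sign +1)
(m-triple is (0,0,0) — same symbol as above.)
combine: 4πI² = 25·1/5·1/5 = 1/1
take √, sign +1: I = 0.28209479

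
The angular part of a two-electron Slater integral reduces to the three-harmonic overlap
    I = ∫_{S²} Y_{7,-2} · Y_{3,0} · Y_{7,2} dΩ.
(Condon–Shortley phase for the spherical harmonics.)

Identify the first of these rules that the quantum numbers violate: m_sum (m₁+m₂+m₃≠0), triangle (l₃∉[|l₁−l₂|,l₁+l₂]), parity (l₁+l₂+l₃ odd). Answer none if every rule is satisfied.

Σmᵢ = 0  ✓
l₃∈[|l₁−l₂|,l₁+l₂]=[4,10], have l₃=7  ✓
Σlᵢ = 17 ⇒ odd  ✗

parity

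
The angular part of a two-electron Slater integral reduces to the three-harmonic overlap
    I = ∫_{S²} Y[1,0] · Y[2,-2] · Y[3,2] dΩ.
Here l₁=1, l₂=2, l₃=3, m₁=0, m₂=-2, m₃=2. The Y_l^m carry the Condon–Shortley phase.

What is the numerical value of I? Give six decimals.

m-sum 0 ✓  L=6 even ✓  1≤3≤3 ✓
Π(2lᵢ+1) = 3×5×7 = 105
triangle coeff Δ(1,2,3) = 1/105
Σ_t [0,0]: t=0:+1/4 = 1/4
(3j)²=3/35 [(1 2 3; 0 0 0)], sign=-1
Σ_t [0,0]: t=0:+1/24 = 1/24
(3j)²=1/21 [(1 2 3; 0 -2 2)], sign=-1
⇒ 4πI² = 3/7
I = (+1)√(3/7/(4π)) = 0.18467439

0.184674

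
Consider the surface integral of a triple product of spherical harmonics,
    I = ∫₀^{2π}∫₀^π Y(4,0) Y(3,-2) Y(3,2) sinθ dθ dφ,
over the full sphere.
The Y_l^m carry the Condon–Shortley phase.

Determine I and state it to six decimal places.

-0.179515

Rules hold: Σm=0, L=10 even, 1≤3≤7.
N = 9·7·7 = 441
Δ = 4!·4!·2!/11! = 1/34650
Racah Σ t=1..3: t=1:−1/72 t=2:+1/16 t=3:−1/72 = 5/144
⇒ 3j(4 3 3; 0 0 0)² = 2/77, sgn -1
Racah Σ t=0..1: t=0:+1/576 t=1:−1/72 = -7/576
⇒ 3j(4 3 3; 0 -2 2)² = 7/198, sgn +1
4πI² = N·(3j₀)²·(3jₘ)² = 49/121
I = -1·√(0.404959/4π) = -0.17951487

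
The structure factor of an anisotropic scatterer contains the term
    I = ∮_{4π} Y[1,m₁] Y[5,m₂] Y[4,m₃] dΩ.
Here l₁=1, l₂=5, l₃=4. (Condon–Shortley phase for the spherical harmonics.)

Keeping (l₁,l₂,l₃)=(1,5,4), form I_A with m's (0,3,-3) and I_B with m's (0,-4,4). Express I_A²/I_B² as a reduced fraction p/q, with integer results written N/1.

16/9

l's match ⇒ only the (l;m) 3-j factors differ between A and B.
A: triangle coeff Δ(1,5,4) = 1/495; Σ_t [1,1]: t=1:−1/5040 = -1/5040; (3j)²=16/495 [(1 5 4; 0 3 -3)], sign=+1
B: triangle coeff Δ(1,5,4) = 1/495; Σ_t [1,1]: t=1:−1/40320 = -1/40320; (3j)²=1/55 [(1 5 4; 0 -4 4)], sign=-1
I_A²/I_B² = (16/495)/(1/55) = 16/9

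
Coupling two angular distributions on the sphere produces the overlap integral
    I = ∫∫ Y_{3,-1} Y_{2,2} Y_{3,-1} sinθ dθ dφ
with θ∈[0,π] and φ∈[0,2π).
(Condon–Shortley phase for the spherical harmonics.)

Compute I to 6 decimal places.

0.206013

Checks pass: Σm=0; 8 even; l₃=3∈[1,5].
(2·3+1)(2·2+1)(2·3+1) = 245
Δ: 2! 4! 2! / 9! → 1/3780
sum: t=0:+1/24 t=1:−1/4 t=2:+1/24 = -1/6
3j²(3 2 3; 0 0 0) = Δ·Π!·Σ² = 4/105  (sign +1)
sum: t=2:+1/16 = 1/16
3j²(3 2 3; -1 2 -1) = Δ·Π!·Σ² = 2/35  (sign +1)
combine: 4πI² = 245·4/105·2/35 = 8/15
take √, sign +1: I = 0.20601291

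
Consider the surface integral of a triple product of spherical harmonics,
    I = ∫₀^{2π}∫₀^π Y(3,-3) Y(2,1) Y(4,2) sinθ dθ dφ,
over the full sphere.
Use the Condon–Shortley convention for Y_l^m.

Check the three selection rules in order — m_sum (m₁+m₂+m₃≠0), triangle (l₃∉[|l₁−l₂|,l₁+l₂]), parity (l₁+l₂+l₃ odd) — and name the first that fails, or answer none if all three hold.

parity

m₁+m₂+m₃ = -3 + 1 + 2 = 0  ✓
triangle: |3−2|=1 ≤ l₃=4 ≤ 3+2=5  ✓
parity: l₁+l₂+l₃ = 9 is odd  ✗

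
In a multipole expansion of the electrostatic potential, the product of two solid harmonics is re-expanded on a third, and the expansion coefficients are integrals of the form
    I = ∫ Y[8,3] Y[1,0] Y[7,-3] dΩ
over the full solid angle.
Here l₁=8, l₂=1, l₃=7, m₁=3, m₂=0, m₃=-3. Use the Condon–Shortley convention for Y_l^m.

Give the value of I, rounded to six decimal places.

m-sum 0 ✓  L=16 even ✓  7≤7≤9 ✓
Π(2lᵢ+1) = 17×3×15 = 765
triangle coeff Δ(8,1,7) = 1/2040
Σ_t [1,1]: t=1:−1/25401600 = -1/25401600
(3j)²=8/255 [(8 1 7; 0 0 0)], sign=+1
Σ_t [1,1]: t=1:−1/87091200 = -1/87091200
(3j)²=11/408 [(8 1 7; 3 0 -3)], sign=-1
⇒ 4πI² = 11/17
I = (-1)√(11/17/(4π)) = -0.22691696

-0.226917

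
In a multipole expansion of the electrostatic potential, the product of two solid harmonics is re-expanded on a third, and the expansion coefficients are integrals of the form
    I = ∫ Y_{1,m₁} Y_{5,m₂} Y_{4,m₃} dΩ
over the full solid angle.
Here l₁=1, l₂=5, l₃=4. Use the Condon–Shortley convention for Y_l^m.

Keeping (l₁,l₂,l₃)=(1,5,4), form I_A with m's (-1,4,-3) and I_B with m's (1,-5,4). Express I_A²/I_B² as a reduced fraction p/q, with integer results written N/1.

Shared (l₁,l₂,l₃)=(1,5,4): N and (l;000)² cancel in I_A²/I_B².
A: Δ = 2!·0!·8!/11! = 1/495; Racah Σ t=2..2: t=2:+1/10080 = 1/10080; ⇒ 3j(1 5 4; -1 4 -3)² = 4/55, sgn -1
B: Δ = 2!·0!·8!/11! = 1/495; Racah Σ t=0..0: t=0:+1/80640 = 1/80640; ⇒ 3j(1 5 4; 1 -5 4)² = 1/11, sgn +1
I_A²/I_B² = (4/55)/(1/11) = 4/5

4/5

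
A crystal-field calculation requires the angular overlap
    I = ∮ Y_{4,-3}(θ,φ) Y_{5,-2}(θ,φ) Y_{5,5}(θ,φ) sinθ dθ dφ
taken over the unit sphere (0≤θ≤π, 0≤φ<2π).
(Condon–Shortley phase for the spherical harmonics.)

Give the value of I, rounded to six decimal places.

Checks pass: Σm=0; 14 even; l₃=5∈[1,9].
(2·4+1)(2·5+1)(2·5+1) = 1089
Δ: 4! 4! 6! / 15! → 1/3153150
sum: t=0:+1/69120 t=1:−1/1728 t=2:+1/576 t=3:−1/1728 t=4:+1/69120 = 7/11520
3j²(4 5 5; 0 0 0) = Δ·Π!·Σ² = 2/143  (sign -1)
sum: t=3:−1/103680 = -1/103680
3j²(4 5 5; -3 -2 5) = Δ·Π!·Σ² = 7/429  (sign -1)
combine: 4πI² = 1089·2/143·7/429 = 42/169
take √, sign +1: I = 0.14062948

0.140629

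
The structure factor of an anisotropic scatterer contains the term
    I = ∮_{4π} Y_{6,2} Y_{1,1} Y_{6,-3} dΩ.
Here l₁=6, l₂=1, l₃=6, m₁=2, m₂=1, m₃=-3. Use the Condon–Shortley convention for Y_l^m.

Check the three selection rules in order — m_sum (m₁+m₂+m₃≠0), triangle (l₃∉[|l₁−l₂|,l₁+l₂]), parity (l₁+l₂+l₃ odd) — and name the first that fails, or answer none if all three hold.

azimuthal sum: 2 + 1 − 3 = 0  ✓
5 ≤ 6 ≤ 7 (triangle on l)  ✓
L = 6 + 1 + 6 = 13 (odd)  ✗

parity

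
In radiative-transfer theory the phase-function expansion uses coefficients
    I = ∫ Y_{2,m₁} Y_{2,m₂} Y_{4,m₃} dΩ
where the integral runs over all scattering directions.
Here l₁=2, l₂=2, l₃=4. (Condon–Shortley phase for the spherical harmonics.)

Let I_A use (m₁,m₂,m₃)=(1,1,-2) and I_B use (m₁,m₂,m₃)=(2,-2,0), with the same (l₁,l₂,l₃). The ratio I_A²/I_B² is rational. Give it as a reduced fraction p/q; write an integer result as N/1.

40/1

l's match ⇒ only the (l;m) 3-j factors differ between A and B.
A: triangle coeff Δ(2,2,4) = 1/630; Σ_t [0,0]: t=0:+1/36 = 1/36; (3j)²=4/63 [(2 2 4; 1 1 -2)], sign=+1
B: triangle coeff Δ(2,2,4) = 1/630; Σ_t [0,0]: t=0:+1/576 = 1/576; (3j)²=1/630 [(2 2 4; 2 -2 0)], sign=+1
I_A²/I_B² = (4/63)/(1/630) = 40/1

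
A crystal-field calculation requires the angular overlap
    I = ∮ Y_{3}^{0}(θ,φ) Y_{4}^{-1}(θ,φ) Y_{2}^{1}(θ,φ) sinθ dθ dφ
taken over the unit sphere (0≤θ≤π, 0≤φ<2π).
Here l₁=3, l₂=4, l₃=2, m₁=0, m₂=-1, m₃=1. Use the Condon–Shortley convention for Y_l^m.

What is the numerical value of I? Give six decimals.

l₁+l₂+l₃=9 is odd: 3j(l;000)=0 ⇒ I=0

0.000000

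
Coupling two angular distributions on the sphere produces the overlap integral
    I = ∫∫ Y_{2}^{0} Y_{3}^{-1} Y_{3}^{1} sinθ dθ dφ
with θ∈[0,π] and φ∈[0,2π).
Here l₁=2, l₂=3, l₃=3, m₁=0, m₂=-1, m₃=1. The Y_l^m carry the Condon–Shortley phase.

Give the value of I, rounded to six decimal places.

-0.126157

m-sum 0 ✓  L=8 even ✓  1≤3≤5 ✓
Π(2lᵢ+1) = 5×7×7 = 245
triangle coeff Δ(2,3,3) = 1/3780
Σ_t [0,2]: t=0:+1/24 t=1:−1/4 t=2:+1/24 = -1/6
(3j)²=4/105 [(2 3 3; 0 0 0)], sign=+1
Σ_t [0,2]: t=0:+1/16 t=1:−1/6 t=2:+1/96 = -3/32
(3j)²=3/140 [(2 3 3; 0 -1 1)], sign=-1
⇒ 4πI² = 1/5
I = (-1)√(1/5/(4π)) = -0.12615663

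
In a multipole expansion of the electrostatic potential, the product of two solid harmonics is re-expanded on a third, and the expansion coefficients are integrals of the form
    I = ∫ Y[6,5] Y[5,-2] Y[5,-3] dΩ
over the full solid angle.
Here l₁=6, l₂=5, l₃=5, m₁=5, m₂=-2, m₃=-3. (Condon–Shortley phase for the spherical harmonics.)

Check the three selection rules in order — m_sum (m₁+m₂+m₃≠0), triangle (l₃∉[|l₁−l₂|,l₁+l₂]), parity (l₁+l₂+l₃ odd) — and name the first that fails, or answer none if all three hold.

Σmᵢ = 0  ✓
l₃∈[|l₁−l₂|,l₁+l₂]=[1,11], have l₃=5  ✓
Σlᵢ = 16 ⇒ even  ✓

none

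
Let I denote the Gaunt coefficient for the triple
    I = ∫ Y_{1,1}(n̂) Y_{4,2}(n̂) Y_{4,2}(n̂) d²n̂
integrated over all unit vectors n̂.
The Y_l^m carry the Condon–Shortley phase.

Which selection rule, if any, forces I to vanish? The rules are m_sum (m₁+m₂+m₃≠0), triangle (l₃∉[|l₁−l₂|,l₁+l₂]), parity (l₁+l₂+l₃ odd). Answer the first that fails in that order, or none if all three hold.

m₁+m₂+m₃ = 1 + 2 + 2 = 5  ✗
triangle: |1−4|=3 ≤ l₃=4 ≤ 1+4=5
parity: l₁+l₂+l₃ = 9 is odd

m_sum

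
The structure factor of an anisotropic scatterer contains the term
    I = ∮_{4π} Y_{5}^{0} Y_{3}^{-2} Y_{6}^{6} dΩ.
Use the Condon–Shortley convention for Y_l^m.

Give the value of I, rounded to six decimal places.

m-sum = 0 − 2 + 6 = 4 ≠ 0 ⇒ I = 0

0.000000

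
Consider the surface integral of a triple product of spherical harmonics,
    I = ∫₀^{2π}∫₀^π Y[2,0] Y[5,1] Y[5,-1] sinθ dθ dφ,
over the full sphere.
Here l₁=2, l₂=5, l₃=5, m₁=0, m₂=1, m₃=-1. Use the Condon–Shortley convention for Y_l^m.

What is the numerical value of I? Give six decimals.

-0.145565

m-sum 0 ✓  L=12 even ✓  3≤5≤7 ✓
Π(2lᵢ+1) = 5×11×11 = 605
triangle coeff Δ(2,5,5) = 1/38610
Σ_t [0,2]: t=0:+1/2880 t=1:−1/576 t=2:+1/2880 = -1/960
(3j)²=10/429 [(2 5 5; 0 0 0)], sign=+1
Σ_t [0,2]: t=0:+1/5760 t=1:−1/720 t=2:+1/2304 = -1/1280
(3j)²=27/1430 [(2 5 5; 0 1 -1)], sign=-1
⇒ 4πI² = 45/169
I = (-1)√(45/169/(4π)) = -0.14556534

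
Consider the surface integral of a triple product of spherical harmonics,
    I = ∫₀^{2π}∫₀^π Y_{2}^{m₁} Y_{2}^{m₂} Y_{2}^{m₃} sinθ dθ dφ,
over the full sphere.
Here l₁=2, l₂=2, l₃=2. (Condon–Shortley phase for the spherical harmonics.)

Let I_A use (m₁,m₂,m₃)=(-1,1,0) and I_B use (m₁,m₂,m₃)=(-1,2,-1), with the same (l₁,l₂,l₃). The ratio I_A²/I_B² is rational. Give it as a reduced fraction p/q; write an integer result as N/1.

1/6

Shared (l₁,l₂,l₃)=(2,2,2): N and (l;000)² cancel in I_A²/I_B².
A: Δ = 2!·2!·2!/7! = 1/630; Racah Σ t=1..2: t=1:−1/4 t=2:+1/2 = 1/4; ⇒ 3j(2 2 2; -1 1 0)² = 1/70, sgn +1
B: Δ = 2!·2!·2!/7! = 1/630; Racah Σ t=2..2: t=2:+1/4 = 1/4; ⇒ 3j(2 2 2; -1 2 -1)² = 3/35, sgn -1
I_A²/I_B² = (1/70)/(3/35) = 1/6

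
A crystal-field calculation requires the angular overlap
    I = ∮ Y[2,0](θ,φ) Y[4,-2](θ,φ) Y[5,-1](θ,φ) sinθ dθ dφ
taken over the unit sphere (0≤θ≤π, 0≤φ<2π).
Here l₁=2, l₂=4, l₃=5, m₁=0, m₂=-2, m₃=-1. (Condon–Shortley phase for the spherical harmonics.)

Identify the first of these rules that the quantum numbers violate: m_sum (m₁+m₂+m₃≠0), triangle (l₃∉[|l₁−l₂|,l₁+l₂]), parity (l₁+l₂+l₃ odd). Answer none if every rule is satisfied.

azimuthal sum: 0 − 2 − 1 = -3  ✗
2 ≤ 5 ≤ 6 (triangle on l)
L = 2 + 4 + 5 = 11 (odd)

m_sum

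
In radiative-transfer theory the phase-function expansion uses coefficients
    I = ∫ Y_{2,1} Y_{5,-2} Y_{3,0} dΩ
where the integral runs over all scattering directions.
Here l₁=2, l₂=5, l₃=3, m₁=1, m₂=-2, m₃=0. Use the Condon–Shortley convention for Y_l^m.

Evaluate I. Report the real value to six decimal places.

m-sum = 1 − 2 + 0 = -1 ≠ 0 ⇒ I = 0

0.000000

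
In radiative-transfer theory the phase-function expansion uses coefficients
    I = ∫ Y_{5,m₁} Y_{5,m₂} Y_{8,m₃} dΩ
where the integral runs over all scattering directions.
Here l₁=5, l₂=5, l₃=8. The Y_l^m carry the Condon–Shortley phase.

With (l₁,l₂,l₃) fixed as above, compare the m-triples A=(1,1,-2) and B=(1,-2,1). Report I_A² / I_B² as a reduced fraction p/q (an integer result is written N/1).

40/9

Same 5,5,8: normalisation and zero-m 3j drop out of the ratio.
A: Δ: 2! 8! 8! / 19! → 1/37413090; sum: t=0:+1/1658880 t=1:−1/518400 t=2:+1/1658880 = -1/1382400; 3j²(5 5 8; 1 1 -2) = Δ·Π!·Σ² = 504/46189  (sign -1)
B: Δ: 2! 8! 8! / 19! → 1/37413090; sum: t=0:+1/829440 t=1:−1/1036800 t=2:+1/14515200 = 1/3225600; 3j²(5 5 8; 1 -2 1) = Δ·Π!·Σ² = 567/230945  (sign -1)
I_A²/I_B² = (504/46189)/(567/230945) = 40/9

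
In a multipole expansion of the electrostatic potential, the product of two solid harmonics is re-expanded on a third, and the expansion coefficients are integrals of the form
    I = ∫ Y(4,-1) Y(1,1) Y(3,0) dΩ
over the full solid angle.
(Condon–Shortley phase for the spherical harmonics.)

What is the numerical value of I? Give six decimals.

-0.194664

Rules hold: Σm=0, L=8 even, 3≤3≤5.
N = 9·3·7 = 189
Δ = 2!·6!·0!/9! = 1/252
Racah Σ t=1..1: t=1:−1/36 = -1/36
⇒ 3j(4 1 3; 0 0 0)² = 4/63, sgn +1
Racah Σ t=2..2: t=2:+1/72 = 1/72
⇒ 3j(4 1 3; -1 1 0)² = 5/126, sgn -1
4πI² = N·(3j₀)²·(3jₘ)² = 10/21
I = -1·√(0.47619/4π) = -0.19466390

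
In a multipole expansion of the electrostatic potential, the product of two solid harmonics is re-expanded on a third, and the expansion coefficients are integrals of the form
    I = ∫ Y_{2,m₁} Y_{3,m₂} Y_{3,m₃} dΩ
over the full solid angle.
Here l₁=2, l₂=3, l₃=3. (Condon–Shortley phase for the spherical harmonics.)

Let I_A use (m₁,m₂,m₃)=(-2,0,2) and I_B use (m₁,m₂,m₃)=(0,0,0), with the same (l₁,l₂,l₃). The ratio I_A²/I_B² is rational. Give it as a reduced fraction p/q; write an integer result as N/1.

Same 2,3,3: normalisation and zero-m 3j drop out of the ratio.
A: Δ: 2! 2! 4! / 9! → 1/3780; sum: t=2:+1/24 = 1/24; 3j²(2 3 3; -2 0 2) = Δ·Π!·Σ² = 1/21  (sign -1)
B: Δ: 2! 2! 4! / 9! → 1/3780; sum: t=0:+1/24 t=1:−1/4 t=2:+1/24 = -1/6; 3j²(2 3 3; 0 0 0) = Δ·Π!·Σ² = 4/105  (sign +1)
I_A²/I_B² = (1/21)/(4/105) = 5/4

5/4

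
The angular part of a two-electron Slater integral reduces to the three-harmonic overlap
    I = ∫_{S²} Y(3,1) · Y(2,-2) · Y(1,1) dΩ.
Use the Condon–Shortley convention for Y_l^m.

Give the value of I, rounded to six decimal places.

-0.082589

m-sum 0 ✓  L=6 even ✓  1≤1≤5 ✓
Π(2lᵢ+1) = 7×5×3 = 105
triangle coeff Δ(3,2,1) = 1/105
Σ_t [2,2]: t=2:+1/4 = 1/4
(3j)²=3/35 [(3 2 1; 0 0 0)], sign=-1
Σ_t [0,0]: t=0:+1/48 = 1/48
(3j)²=1/105 [(3 2 1; 1 -2 1)], sign=+1
⇒ 4πI² = 3/35
I = (-1)√(3/35/(4π)) = -0.08258890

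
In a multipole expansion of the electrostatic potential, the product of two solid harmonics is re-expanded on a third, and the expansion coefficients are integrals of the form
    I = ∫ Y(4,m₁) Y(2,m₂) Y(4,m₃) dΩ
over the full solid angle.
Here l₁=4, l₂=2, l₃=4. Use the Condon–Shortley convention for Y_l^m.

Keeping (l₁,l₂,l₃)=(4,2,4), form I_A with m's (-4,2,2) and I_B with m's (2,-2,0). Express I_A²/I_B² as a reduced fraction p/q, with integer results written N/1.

l's match ⇒ only the (l;m) 3-j factors differ between A and B.
A: triangle coeff Δ(4,2,4) = 1/13860; Σ_t [2,2]: t=2:+1/2880 = 1/2880; (3j)²=2/165 [(4 2 4; -4 2 2)], sign=+1
B: triangle coeff Δ(4,2,4) = 1/13860; Σ_t [0,0]: t=0:+1/192 = 1/192; (3j)²=3/77 [(4 2 4; 2 -2 0)], sign=+1
I_A²/I_B² = (2/165)/(3/77) = 14/45

14/45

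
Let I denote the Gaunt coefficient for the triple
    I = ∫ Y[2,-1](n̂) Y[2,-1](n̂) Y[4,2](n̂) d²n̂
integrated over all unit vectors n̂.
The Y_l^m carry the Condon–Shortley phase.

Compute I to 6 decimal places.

0.254875

m-sum 0 ✓  L=8 even ✓  0≤4≤4 ✓
Π(2lᵢ+1) = 5×5×9 = 225
triangle coeff Δ(2,2,4) = 1/630
Σ_t [0,0]: t=0:+1/16 = 1/16
(3j)²=2/35 [(2 2 4; 0 0 0)], sign=+1
Σ_t [0,0]: t=0:+1/36 = 1/36
(3j)²=4/63 [(2 2 4; -1 -1 2)], sign=+1
⇒ 4πI² = 40/49
I = (+1)√(40/49/(4π)) = 0.25487487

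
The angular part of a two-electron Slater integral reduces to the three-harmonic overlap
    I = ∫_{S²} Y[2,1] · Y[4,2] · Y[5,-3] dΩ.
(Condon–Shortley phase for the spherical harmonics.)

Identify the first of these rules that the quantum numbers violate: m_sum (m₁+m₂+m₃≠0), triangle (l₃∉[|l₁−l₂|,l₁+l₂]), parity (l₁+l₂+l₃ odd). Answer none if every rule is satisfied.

parity

azimuthal sum: 1 + 2 − 3 = 0  ✓
2 ≤ 5 ≤ 6 (triangle on l)  ✓
L = 2 + 4 + 5 = 11 (odd)  ✗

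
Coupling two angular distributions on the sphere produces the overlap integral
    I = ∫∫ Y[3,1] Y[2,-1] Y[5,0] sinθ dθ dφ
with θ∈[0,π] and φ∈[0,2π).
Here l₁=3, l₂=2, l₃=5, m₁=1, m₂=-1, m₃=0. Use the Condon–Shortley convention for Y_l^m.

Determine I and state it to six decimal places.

m-sum 0 ✓  L=10 even ✓  1≤5≤5 ✓
Π(2lᵢ+1) = 7×5×11 = 385
triangle coeff Δ(3,2,5) = 1/2310
Σ_t [0,0]: t=0:+1/144 = 1/144
(3j)²=10/231 [(3 2 5; 0 0 0)], sign=-1
Σ_t [0,0]: t=0:+1/288 = 1/288
(3j)²=5/231 [(3 2 5; 1 -1 0)], sign=-1
⇒ 4πI² = 250/693
I = (+1)√(250/693/(4π)) = 0.16943318

0.169433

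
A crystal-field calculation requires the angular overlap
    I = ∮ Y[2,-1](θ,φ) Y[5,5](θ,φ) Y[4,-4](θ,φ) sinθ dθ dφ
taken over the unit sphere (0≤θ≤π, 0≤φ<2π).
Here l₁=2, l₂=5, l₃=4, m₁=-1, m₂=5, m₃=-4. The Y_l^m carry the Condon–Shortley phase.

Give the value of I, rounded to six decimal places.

L=11 odd ⇒ parity kills the (l;000) factor ⇒ I = 0

0.000000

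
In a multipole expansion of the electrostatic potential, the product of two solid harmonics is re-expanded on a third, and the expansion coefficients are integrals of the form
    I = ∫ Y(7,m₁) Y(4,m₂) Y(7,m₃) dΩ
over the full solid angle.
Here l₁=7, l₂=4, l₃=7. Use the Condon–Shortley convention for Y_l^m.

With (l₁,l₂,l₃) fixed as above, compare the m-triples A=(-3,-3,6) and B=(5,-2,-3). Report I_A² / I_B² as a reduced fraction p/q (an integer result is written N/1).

7371/3364

l's match ⇒ only the (l;m) 3-j factors differ between A and B.
A: triangle coeff Δ(7,4,7) = 1/58198140; Σ_t [0,1]: t=0:+1/522547200 t=1:−1/52254720 = -1/58060800; (3j)²=9/646 [(7 4 7; -3 -3 6)], sign=+1
B: triangle coeff Δ(7,4,7) = 1/58198140; Σ_t [0,2]: t=0:+1/7741440 t=1:−1/13063680 t=2:+1/348364800 = 29/522547200; (3j)²=1682/264537 [(7 4 7; 5 -2 -3)], sign=+1
I_A²/I_B² = (9/646)/(1682/264537) = 7371/3364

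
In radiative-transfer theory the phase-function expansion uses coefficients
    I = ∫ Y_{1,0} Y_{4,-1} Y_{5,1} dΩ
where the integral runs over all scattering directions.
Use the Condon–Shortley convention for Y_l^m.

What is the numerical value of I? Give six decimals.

-0.240571

Checks pass: Σm=0; 10 even; l₃=5∈[3,5].
(2·1+1)(2·4+1)(2·5+1) = 297
Δ: 0! 2! 8! / 11! → 1/495
sum: t=0:+1/576 = 1/576
3j²(1 4 5; 0 0 0) = Δ·Π!·Σ² = 5/99  (sign -1)
sum: t=0:+1/720 = 1/720
3j²(1 4 5; 0 -1 1) = Δ·Π!·Σ² = 8/165  (sign +1)
combine: 4πI² = 297·5/99·8/165 = 8/11
take √, sign -1: I = -0.24057125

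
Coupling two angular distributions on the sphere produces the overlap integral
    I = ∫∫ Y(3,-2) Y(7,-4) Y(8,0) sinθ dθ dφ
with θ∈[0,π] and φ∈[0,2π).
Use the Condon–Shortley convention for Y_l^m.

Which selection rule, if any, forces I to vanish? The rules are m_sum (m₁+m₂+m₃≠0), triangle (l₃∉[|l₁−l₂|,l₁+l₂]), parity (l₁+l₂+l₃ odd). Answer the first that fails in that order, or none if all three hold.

Σmᵢ = -6  ✗
l₃∈[|l₁−l₂|,l₁+l₂]=[4,10], have l₃=8
Σlᵢ = 18 ⇒ even

m_sum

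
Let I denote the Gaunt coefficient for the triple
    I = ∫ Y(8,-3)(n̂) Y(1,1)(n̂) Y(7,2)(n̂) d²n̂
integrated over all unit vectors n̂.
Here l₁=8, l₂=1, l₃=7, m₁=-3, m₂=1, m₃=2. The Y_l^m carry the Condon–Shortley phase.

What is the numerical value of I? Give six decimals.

-0.226917

m-sum 0 ✓  L=16 even ✓  7≤7≤9 ✓
Π(2lᵢ+1) = 17×3×15 = 765
triangle coeff Δ(8,1,7) = 1/2040
Σ_t [1,1]: t=1:−1/25401600 = -1/25401600
(3j)²=8/255 [(8 1 7; 0 0 0)], sign=+1
Σ_t [2,2]: t=2:+1/87091200 = 1/87091200
(3j)²=11/408 [(8 1 7; -3 1 2)], sign=-1
⇒ 4πI² = 11/17
I = (-1)√(11/17/(4π)) = -0.22691696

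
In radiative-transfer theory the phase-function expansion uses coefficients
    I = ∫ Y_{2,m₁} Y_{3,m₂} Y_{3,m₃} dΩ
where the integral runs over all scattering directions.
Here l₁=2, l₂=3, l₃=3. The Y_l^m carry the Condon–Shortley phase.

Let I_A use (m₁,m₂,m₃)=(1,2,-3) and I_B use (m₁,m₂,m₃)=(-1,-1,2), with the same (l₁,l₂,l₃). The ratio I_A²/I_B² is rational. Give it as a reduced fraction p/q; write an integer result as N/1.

5/3

l's match ⇒ only the (l;m) 3-j factors differ between A and B.
A: triangle coeff Δ(2,3,3) = 1/3780; Σ_t [1,1]: t=1:−1/48 = -1/48; (3j)²=5/84 [(2 3 3; 1 2 -3)], sign=-1
B: triangle coeff Δ(2,3,3) = 1/3780; Σ_t [1,2]: t=1:−1/12 t=2:+1/48 = -1/16; (3j)²=1/28 [(2 3 3; -1 -1 2)], sign=+1
I_A²/I_B² = (5/84)/(1/28) = 5/3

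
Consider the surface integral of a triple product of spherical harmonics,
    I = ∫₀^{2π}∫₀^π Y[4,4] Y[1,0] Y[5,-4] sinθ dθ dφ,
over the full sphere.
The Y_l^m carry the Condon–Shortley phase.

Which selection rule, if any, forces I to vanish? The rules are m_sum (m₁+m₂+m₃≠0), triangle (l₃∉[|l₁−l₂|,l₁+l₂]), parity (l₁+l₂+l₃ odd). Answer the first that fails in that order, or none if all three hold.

none

m₁+m₂+m₃ = 4 + 0 − 4 = 0  ✓
triangle: |4−1|=3 ≤ l₃=5 ≤ 4+1=5  ✓
parity: l₁+l₂+l₃ = 10 is even  ✓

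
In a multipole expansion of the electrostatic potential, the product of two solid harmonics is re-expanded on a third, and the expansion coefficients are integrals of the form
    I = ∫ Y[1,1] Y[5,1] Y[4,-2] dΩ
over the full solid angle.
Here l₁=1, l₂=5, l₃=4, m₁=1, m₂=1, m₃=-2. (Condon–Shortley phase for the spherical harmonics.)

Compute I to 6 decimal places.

Rules hold: Σm=0, L=10 even, 4≤4≤6.
N = 3·11·9 = 297
Δ = 2!·0!·8!/11! = 1/495
Racah Σ t=1..1: t=1:−1/576 = -1/576
⇒ 3j(1 5 4; 0 0 0)² = 5/99, sgn -1
Racah Σ t=0..0: t=0:+1/2880 = 1/2880
⇒ 3j(1 5 4; 1 1 -2)² = 2/165, sgn +1
4πI² = N·(3j₀)²·(3jₘ)² = 2/11
I = -1·√(0.181818/4π) = -0.12028562

-0.120286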